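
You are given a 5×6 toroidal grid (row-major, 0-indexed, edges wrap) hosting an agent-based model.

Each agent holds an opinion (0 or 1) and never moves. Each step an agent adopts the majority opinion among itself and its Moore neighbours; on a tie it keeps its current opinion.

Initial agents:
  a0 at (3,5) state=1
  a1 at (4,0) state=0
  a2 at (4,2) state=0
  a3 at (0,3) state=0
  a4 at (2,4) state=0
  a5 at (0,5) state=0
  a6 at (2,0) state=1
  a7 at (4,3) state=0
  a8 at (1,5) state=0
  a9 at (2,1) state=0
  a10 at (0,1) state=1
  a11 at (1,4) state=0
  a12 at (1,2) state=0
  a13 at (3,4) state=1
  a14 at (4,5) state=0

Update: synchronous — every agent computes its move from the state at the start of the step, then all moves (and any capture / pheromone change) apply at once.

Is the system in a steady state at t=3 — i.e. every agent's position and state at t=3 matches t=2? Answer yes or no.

no

t=1: a0@(3,5):1 a1@(4,0):0 a2@(4,2):0 a3@(0,3):0 a4@(2,4):0 a5@(0,5):0 a6@(2,0):1 a7@(4,3):0 a8@(1,5):0 a9@(2,1):0 a10@(0,1):0 a11@(1,4):0 a12@(1,2):0 a13@(3,4):0 a14@(4,5):0
t=2: a0@(3,5):0 a1@(4,0):0 a2@(4,2):0 a3@(0,3):0 a4@(2,4):0 a5@(0,5):0 a6@(2,0):1 a7@(4,3):0 a8@(1,5):0 a9@(2,1):0 a10@(0,1):0 a11@(1,4):0 a12@(1,2):0 a13@(3,4):0 a14@(4,5):0
t=3: a0@(3,5):0 a1@(4,0):0 a2@(4,2):0 a3@(0,3):0 a4@(2,4):0 a5@(0,5):0 a6@(2,0):0 a7@(4,3):0 a8@(1,5):0 a9@(2,1):0 a10@(0,1):0 a11@(1,4):0 a12@(1,2):0 a13@(3,4):0 a14@(4,5):0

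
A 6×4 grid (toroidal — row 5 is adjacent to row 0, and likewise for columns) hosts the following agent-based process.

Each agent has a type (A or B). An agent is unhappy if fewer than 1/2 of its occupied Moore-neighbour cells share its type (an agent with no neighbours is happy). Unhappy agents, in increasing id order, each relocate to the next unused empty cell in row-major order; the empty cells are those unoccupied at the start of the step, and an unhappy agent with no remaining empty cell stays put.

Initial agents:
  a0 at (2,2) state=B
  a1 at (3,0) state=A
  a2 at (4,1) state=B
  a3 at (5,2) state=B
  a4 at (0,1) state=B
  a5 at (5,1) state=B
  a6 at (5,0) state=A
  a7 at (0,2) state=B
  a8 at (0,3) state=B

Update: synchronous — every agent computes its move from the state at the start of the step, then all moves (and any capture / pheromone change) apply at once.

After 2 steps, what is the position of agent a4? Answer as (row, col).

(0, 1)

t=1: a0@(2,2):B a1@(0,0):A a2@(4,1):B a3@(5,2):B a4@(0,1):B a5@(5,1):B a6@(1,0):A a7@(0,2):B a8@(0,3):B
t=2: a0@(2,2):B a1@(1,1):A a2@(4,1):B a3@(5,2):B a4@(0,1):B a5@(5,1):B a6@(1,2):A a7@(0,2):B a8@(0,3):B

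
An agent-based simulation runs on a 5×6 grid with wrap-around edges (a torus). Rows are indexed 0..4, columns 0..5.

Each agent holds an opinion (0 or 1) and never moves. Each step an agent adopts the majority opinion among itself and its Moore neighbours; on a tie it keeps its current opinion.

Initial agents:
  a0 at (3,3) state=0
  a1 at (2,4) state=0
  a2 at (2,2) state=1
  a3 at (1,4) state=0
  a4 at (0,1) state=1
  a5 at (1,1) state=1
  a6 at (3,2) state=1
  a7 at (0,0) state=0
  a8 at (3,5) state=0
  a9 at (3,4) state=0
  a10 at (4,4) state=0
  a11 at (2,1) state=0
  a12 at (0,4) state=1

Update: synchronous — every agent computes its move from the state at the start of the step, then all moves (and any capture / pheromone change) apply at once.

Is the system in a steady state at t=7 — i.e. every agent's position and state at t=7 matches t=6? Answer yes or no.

t=1: a0@(3,3):0 a1@(2,4):0 a2@(2,2):1 a3@(1,4):0 a4@(0,1):1 a5@(1,1):1 a6@(3,2):1 a7@(0,0):1 a8@(3,5):0 a9@(3,4):0 a10@(4,4):0 a11@(2,1):1 a12@(0,4):0
t=2: (unchanged — steady state)

yes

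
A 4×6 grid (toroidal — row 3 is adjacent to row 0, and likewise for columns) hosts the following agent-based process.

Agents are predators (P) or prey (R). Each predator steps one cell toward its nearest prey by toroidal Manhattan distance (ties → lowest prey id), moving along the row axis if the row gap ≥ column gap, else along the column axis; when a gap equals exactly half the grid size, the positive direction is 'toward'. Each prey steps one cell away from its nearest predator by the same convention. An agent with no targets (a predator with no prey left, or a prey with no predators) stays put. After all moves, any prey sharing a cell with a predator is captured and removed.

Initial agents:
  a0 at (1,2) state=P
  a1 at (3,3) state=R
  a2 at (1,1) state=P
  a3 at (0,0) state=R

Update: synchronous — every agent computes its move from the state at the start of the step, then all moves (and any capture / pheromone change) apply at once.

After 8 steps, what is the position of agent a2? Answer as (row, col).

(3, 0)

t=1: a0@(2,2):P a1@(2,3):R a2@(0,1):P a3@(3,0):R
t=2: a0@(2,3):P a1@(2,4):R a2@(3,1):P a3@(2,0):R
t=3: a0@(2,4):P a1@(2,5):R a2@(2,1):P a3@(1,0):R
t=4: a0@(2,5):P a2@(2,0):P a3@(0,0):R
t=5: a0@(3,5):P a2@(3,0):P
t=6: (unchanged — steady state)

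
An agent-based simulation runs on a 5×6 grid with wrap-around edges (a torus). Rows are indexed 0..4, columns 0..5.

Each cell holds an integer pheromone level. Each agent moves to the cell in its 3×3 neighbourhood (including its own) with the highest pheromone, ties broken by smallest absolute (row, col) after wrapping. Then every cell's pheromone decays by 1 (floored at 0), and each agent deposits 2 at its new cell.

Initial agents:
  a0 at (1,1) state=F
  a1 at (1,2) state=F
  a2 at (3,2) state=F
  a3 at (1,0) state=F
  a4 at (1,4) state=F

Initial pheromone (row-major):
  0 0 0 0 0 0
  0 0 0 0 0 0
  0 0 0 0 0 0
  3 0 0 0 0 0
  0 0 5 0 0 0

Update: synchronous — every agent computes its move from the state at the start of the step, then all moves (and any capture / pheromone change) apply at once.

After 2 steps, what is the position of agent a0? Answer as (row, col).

t=1: a0@(0,0) a1@(0,1) a2@(4,2) a3@(0,0) a4@(0,3) | pheromone: 4 2 0 2 0 0 / 0 0 0 0 0 0 / 0 0 0 0 0 0 / 2 0 0 0 0 0 / 0 0 6 0 0 0
t=2: a0@(0,0) a1@(4,2) a2@(4,2) a3@(0,0) a4@(4,2) | pheromone: 7 1 0 1 0 0 / 0 0 0 0 0 0 / 0 0 0 0 0 0 / 1 0 0 0 0 0 / 0 0 11 0 0 0

(0, 0)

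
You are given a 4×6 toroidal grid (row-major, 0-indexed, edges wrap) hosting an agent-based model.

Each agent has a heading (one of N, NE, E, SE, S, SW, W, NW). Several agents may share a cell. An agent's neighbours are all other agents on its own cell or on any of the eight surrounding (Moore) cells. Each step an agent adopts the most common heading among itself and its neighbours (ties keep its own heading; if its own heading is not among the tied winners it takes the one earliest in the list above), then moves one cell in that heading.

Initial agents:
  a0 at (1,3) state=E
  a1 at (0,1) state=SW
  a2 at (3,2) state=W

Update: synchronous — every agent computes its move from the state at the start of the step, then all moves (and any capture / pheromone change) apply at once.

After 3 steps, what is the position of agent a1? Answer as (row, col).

t=1: a0@(1,4):E a1@(1,0):SW a2@(3,1):W
t=2: a0@(1,5):E a1@(2,5):SW a2@(3,0):W
t=3: a0@(1,0):E a1@(3,4):SW a2@(3,5):W

(3, 4)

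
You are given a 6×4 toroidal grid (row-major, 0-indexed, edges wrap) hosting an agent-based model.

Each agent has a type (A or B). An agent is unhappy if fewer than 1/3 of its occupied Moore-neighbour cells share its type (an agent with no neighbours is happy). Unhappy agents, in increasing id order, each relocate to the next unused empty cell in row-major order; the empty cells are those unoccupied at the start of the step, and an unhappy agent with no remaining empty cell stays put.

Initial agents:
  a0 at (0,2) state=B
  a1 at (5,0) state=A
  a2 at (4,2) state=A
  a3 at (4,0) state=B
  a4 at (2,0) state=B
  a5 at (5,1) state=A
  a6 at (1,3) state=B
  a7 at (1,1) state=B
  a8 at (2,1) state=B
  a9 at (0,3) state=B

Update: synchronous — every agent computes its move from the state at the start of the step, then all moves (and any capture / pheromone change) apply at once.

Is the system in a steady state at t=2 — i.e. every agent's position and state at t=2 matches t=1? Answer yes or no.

yes

t=1: a0@(0,2):B a1@(5,0):A a2@(4,2):A a3@(0,0):B a4@(2,0):B a5@(5,1):A a6@(1,3):B a7@(1,1):B a8@(2,1):B a9@(0,3):B
t=2: (unchanged — steady state)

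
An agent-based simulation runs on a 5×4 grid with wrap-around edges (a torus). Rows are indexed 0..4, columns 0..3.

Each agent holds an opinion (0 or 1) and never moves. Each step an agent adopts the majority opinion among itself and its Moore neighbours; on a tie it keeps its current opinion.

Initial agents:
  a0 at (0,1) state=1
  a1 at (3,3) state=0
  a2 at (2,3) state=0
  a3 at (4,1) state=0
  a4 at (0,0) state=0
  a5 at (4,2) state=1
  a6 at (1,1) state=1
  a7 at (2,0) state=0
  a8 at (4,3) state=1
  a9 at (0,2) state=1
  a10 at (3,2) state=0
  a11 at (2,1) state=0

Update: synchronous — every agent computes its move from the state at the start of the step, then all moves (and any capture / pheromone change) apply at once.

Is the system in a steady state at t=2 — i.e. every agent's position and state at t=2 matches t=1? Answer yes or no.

no

t=1: a0@(0,1):1 a1@(3,3):0 a2@(2,3):0 a3@(4,1):0 a4@(0,0):1 a5@(4,2):1 a6@(1,1):1 a7@(2,0):0 a8@(4,3):1 a9@(0,2):1 a10@(3,2):0 a11@(2,1):0
t=2: a0@(0,1):1 a1@(3,3):0 a2@(2,3):0 a3@(4,1):1 a4@(0,0):1 a5@(4,2):1 a6@(1,1):1 a7@(2,0):0 a8@(4,3):1 a9@(0,2):1 a10@(3,2):0 a11@(2,1):0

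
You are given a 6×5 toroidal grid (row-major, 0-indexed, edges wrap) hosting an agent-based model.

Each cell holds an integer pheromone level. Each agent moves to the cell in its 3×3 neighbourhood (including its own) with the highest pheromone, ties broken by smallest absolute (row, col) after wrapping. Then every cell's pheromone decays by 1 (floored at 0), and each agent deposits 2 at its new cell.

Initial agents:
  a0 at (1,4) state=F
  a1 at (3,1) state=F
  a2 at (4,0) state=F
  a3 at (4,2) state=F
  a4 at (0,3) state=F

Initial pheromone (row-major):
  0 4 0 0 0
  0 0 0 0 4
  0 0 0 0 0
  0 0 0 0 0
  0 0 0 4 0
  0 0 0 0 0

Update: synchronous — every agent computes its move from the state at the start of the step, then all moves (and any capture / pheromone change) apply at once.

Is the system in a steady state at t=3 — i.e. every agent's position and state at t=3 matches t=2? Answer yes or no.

no

t=1: a0@(1,4) a1@(2,0) a2@(3,0) a3@(4,3) a4@(1,4) | pheromone: 0 3 0 0 0 / 0 0 0 0 7 / 2 0 0 0 0 / 2 0 0 0 0 / 0 0 0 5 0 / 0 0 0 0 0
t=2: a0@(1,4) a1@(1,4) a2@(2,0) a3@(4,3) a4@(1,4) | pheromone: 0 2 0 0 0 / 0 0 0 0 12 / 3 0 0 0 0 / 1 0 0 0 0 / 0 0 0 6 0 / 0 0 0 0 0
t=3: a0@(1,4) a1@(1,4) a2@(1,4) a3@(4,3) a4@(1,4) | pheromone: 0 1 0 0 0 / 0 0 0 0 19 / 2 0 0 0 0 / 0 0 0 0 0 / 0 0 0 7 0 / 0 0 0 0 0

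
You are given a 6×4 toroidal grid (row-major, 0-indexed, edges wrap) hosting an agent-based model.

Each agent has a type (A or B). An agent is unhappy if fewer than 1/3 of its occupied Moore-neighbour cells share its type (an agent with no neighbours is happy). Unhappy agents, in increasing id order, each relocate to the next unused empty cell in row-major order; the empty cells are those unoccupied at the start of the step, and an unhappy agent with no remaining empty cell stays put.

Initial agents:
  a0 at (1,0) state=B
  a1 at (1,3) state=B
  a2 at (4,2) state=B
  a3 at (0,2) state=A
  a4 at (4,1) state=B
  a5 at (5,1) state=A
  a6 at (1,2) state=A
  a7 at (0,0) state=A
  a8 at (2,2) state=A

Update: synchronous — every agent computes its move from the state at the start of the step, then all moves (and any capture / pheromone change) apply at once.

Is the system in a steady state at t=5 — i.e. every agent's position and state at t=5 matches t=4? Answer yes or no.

t=1: a0@(1,0):B a1@(0,1):B a2@(4,2):B a3@(0,2):A a4@(4,1):B a5@(5,1):A a6@(1,2):A a7@(0,0):A a8@(2,2):A
t=2: a0@(1,0):B a1@(0,3):B a2@(4,2):B a3@(0,2):A a4@(4,1):B a5@(5,1):A a6@(1,2):A a7@(0,0):A a8@(2,2):A
t=3: a0@(1,0):B a1@(0,1):B a2@(4,2):B a3@(0,2):A a4@(4,1):B a5@(5,1):A a6@(1,2):A a7@(0,0):A a8@(2,2):A
t=4: a0@(1,0):B a1@(0,3):B a2@(4,2):B a3@(0,2):A a4@(4,1):B a5@(5,1):A a6@(1,2):A a7@(0,0):A a8@(2,2):A
t=5: a0@(1,0):B a1@(0,1):B a2@(4,2):B a3@(0,2):A a4@(4,1):B a5@(5,1):A a6@(1,2):A a7@(0,0):A a8@(2,2):A

no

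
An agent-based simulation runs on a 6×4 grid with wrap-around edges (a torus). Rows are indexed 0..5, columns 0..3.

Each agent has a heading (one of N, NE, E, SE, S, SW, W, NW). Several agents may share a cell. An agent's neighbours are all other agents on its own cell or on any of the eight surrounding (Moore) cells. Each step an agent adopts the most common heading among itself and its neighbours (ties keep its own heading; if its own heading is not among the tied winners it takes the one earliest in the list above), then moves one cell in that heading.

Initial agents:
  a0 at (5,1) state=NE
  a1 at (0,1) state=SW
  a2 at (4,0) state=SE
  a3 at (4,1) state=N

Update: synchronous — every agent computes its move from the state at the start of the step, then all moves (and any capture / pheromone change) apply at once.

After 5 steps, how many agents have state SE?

1

t=1: a0@(4,2):NE a1@(1,0):SW a2@(5,1):SE a3@(3,1):N
t=2: a0@(3,3):NE a1@(2,3):SW a2@(0,2):SE a3@(2,1):N
t=3: a0@(2,0):NE a1@(3,2):SW a2@(1,3):SE a3@(1,1):N
t=4: a0@(1,1):NE a1@(4,1):SW a2@(2,0):SE a3@(0,1):N
t=5: a0@(0,2):NE a1@(5,0):SW a2@(3,1):SE a3@(5,1):N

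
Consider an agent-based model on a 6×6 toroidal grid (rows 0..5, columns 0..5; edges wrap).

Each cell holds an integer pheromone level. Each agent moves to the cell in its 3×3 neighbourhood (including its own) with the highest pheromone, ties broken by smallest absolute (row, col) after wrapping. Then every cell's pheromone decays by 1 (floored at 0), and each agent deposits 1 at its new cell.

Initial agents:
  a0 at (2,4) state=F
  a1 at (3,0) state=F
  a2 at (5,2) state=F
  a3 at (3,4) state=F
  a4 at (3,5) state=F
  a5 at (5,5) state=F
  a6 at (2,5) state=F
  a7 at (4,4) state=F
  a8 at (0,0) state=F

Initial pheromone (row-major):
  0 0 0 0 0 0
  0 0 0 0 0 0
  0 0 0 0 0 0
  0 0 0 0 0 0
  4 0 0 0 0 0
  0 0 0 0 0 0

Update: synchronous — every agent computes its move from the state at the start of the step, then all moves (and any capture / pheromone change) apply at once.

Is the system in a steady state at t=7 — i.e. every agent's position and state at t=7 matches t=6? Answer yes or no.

t=1: a0@(1,3) a1@(4,0) a2@(0,1) a3@(2,3) a4@(4,0) a5@(4,0) a6@(1,0) a7@(3,3) a8@(0,0) | pheromone: 1 1 0 0 0 0 / 1 0 0 1 0 0 / 0 0 0 1 0 0 / 0 0 0 1 0 0 / 6 0 0 0 0 0 / 0 0 0 0 0 0
t=2: a0@(1,3) a1@(4,0) a2@(0,0) a3@(1,3) a4@(4,0) a5@(4,0) a6@(0,0) a7@(2,3) a8@(0,0) | pheromone: 3 0 0 0 0 0 / 0 0 0 2 0 0 / 0 0 0 1 0 0 / 0 0 0 0 0 0 / 8 0 0 0 0 0 / 0 0 0 0 0 0
t=3: a0@(1,3) a1@(4,0) a2@(0,0) a3@(1,3) a4@(4,0) a5@(4,0) a6@(0,0) a7@(1,3) a8@(0,0) | pheromone: 5 0 0 0 0 0 / 0 0 0 4 0 0 / 0 0 0 0 0 0 / 0 0 0 0 0 0 / 10 0 0 0 0 0 / 0 0 0 0 0 0
t=4: a0@(1,3) a1@(4,0) a2@(0,0) a3@(1,3) a4@(4,0) a5@(4,0) a6@(0,0) a7@(1,3) a8@(0,0) | pheromone: 7 0 0 0 0 0 / 0 0 0 6 0 0 / 0 0 0 0 0 0 / 0 0 0 0 0 0 / 12 0 0 0 0 0 / 0 0 0 0 0 0
t=5: a0@(1,3) a1@(4,0) a2@(0,0) a3@(1,3) a4@(4,0) a5@(4,0) a6@(0,0) a7@(1,3) a8@(0,0) | pheromone: 9 0 0 0 0 0 / 0 0 0 8 0 0 / 0 0 0 0 0 0 / 0 0 0 0 0 0 / 14 0 0 0 0 0 / 0 0 0 0 0 0
t=6: a0@(1,3) a1@(4,0) a2@(0,0) a3@(1,3) a4@(4,0) a5@(4,0) a6@(0,0) a7@(1,3) a8@(0,0) | pheromone: 11 0 0 0 0 0 / 0 0 0 10 0 0 / 0 0 0 0 0 0 / 0 0 0 0 0 0 / 16 0 0 0 0 0 / 0 0 0 0 0 0
t=7: a0@(1,3) a1@(4,0) a2@(0,0) a3@(1,3) a4@(4,0) a5@(4,0) a6@(0,0) a7@(1,3) a8@(0,0) | pheromone: 13 0 0 0 0 0 / 0 0 0 12 0 0 / 0 0 0 0 0 0 / 0 0 0 0 0 0 / 18 0 0 0 0 0 / 0 0 0 0 0 0

yes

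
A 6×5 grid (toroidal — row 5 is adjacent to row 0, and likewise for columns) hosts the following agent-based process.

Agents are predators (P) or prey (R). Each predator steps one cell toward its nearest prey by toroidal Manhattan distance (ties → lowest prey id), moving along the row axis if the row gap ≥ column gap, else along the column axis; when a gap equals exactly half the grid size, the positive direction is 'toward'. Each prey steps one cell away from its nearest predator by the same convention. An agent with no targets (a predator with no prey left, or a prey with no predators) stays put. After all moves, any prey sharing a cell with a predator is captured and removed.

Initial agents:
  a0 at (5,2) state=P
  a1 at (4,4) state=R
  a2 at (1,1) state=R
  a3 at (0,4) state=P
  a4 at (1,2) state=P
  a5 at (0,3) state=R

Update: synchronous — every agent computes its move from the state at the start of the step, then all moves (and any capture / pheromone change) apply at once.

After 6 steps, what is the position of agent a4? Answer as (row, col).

t=1: a0@(0,2):P a1@(3,4):R a2@(1,0):R a3@(0,3):P a4@(1,1):P
t=2: a0@(0,1):P a1@(2,4):R a2@(1,4):R a3@(0,4):P a4@(1,0):P
t=3: a0@(0,0):P a1@(3,4):R a2@(2,4):R a3@(1,4):P a4@(1,4):P
t=4: a0@(1,0):P a1@(4,4):R a2@(3,4):R a3@(2,4):P a4@(2,4):P
t=5: a0@(2,0):P a1@(5,4):R a2@(4,4):R a3@(3,4):P a4@(3,4):P
t=6: a0@(3,0):P a1@(0,4):R a2@(5,4):R a3@(4,4):P a4@(4,4):P

(4, 4)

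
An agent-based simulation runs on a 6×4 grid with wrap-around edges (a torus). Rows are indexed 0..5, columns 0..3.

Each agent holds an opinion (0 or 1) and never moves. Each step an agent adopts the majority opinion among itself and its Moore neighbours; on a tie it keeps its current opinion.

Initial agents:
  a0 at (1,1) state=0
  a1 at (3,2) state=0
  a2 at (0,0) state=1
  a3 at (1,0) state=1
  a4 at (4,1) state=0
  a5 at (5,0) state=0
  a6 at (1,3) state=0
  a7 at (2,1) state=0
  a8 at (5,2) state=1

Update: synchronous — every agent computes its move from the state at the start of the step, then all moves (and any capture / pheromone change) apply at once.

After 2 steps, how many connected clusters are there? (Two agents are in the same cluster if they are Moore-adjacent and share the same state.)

2

t=1: a0@(1,1):0 a1@(3,2):0 a2@(0,0):0 a3@(1,0):0 a4@(4,1):0 a5@(5,0):0 a6@(1,3):1 a7@(2,1):0 a8@(5,2):1
t=2: a0@(1,1):0 a1@(3,2):0 a2@(0,0):0 a3@(1,0):0 a4@(4,1):0 a5@(5,0):0 a6@(1,3):0 a7@(2,1):0 a8@(5,2):1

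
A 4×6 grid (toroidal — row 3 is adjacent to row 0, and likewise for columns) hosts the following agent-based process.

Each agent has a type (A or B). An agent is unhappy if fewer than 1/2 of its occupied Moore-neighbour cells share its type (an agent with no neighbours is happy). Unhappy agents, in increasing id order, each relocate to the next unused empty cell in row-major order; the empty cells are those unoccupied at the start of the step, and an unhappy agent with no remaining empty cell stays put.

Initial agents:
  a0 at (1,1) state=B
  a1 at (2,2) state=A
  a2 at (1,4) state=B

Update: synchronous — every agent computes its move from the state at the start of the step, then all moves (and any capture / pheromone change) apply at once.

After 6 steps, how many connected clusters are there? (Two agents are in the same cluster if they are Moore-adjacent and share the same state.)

2

t=1: a0@(0,0):B a1@(0,1):A a2@(1,4):B
t=2: a0@(0,2):B a1@(0,3):A a2@(1,4):B
t=3: a0@(0,0):B a1@(0,1):A a2@(0,4):B
t=4: a0@(0,2):B a1@(0,3):A a2@(0,4):B
t=5: a0@(0,0):B a1@(0,1):A a2@(0,5):B
t=6: a0@(0,0):B a1@(0,2):A a2@(0,5):B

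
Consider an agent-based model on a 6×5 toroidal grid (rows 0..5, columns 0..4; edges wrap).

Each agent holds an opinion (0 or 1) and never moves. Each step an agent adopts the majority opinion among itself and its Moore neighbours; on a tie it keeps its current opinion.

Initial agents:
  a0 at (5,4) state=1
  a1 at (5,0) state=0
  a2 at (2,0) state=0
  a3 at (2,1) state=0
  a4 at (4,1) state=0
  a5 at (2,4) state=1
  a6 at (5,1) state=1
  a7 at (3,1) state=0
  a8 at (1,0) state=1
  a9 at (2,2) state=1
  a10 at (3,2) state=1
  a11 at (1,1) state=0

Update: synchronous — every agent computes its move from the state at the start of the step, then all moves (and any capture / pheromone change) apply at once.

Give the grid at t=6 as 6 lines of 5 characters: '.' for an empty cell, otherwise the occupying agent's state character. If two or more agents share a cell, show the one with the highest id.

t=1: a0@(5,4):1 a1@(5,0):0 a2@(2,0):0 a3@(2,1):0 a4@(4,1):0 a5@(2,4):1 a6@(5,1):0 a7@(3,1):0 a8@(1,0):0 a9@(2,2):0 a10@(3,2):0 a11@(1,1):0
t=2: a0@(5,4):1 a1@(5,0):0 a2@(2,0):0 a3@(2,1):0 a4@(4,1):0 a5@(2,4):0 a6@(5,1):0 a7@(3,1):0 a8@(1,0):0 a9@(2,2):0 a10@(3,2):0 a11@(1,1):0
t=3: (unchanged — steady state)

.....
00...
000.0
.00..
.0...
00..1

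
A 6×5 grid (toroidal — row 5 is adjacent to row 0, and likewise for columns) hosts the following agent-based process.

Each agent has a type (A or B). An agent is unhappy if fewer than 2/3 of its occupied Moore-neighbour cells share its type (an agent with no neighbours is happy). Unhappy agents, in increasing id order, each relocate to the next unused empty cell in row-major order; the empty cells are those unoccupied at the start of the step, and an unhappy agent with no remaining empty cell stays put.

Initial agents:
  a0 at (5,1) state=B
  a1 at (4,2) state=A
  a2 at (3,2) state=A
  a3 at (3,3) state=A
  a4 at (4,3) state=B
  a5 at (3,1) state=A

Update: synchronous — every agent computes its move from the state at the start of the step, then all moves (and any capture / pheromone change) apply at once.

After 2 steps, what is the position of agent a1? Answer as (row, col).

t=1: a0@(0,0):B a1@(0,1):A a2@(3,2):A a3@(3,3):A a4@(0,2):B a5@(3,1):A
t=2: a0@(0,3):B a1@(0,4):A a2@(3,2):A a3@(3,3):A a4@(1,0):B a5@(3,1):A

(0, 4)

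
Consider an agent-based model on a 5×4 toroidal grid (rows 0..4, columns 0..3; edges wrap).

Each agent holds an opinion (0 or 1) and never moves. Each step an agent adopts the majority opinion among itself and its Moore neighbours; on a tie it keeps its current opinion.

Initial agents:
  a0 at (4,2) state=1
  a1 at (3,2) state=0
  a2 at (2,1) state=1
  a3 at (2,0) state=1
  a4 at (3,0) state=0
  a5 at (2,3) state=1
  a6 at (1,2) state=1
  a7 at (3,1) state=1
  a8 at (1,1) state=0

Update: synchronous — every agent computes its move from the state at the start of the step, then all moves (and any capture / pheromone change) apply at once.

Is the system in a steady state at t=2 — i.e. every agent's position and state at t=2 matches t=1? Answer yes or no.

yes

t=1: a0@(4,2):1 a1@(3,2):1 a2@(2,1):1 a3@(2,0):1 a4@(3,0):1 a5@(2,3):1 a6@(1,2):1 a7@(3,1):1 a8@(1,1):1
t=2: (unchanged — steady state)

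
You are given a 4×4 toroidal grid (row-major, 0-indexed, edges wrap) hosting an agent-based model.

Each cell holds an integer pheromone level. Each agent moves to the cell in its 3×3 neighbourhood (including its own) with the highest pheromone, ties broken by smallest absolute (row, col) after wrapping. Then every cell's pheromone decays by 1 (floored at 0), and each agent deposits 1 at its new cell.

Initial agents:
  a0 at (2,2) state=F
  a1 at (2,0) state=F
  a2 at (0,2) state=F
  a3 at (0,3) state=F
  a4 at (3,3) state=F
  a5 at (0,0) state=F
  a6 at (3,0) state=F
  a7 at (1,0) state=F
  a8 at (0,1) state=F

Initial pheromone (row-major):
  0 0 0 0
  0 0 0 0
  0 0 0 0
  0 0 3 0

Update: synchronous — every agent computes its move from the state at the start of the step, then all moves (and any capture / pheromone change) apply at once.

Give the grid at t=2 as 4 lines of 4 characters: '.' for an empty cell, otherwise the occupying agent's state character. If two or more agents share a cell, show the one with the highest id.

F...
....
....
..F.

t=1: a0@(3,2) a1@(1,0) a2@(3,2) a3@(3,2) a4@(3,2) a5@(0,0) a6@(0,0) a7@(0,0) a8@(3,2) | pheromone: 3 0 0 0 / 1 0 0 0 / 0 0 0 0 / 0 0 7 0
t=2: a0@(3,2) a1@(0,0) a2@(3,2) a3@(3,2) a4@(3,2) a5@(0,0) a6@(0,0) a7@(0,0) a8@(3,2) | pheromone: 6 0 0 0 / 0 0 0 0 / 0 0 0 0 / 0 0 11 0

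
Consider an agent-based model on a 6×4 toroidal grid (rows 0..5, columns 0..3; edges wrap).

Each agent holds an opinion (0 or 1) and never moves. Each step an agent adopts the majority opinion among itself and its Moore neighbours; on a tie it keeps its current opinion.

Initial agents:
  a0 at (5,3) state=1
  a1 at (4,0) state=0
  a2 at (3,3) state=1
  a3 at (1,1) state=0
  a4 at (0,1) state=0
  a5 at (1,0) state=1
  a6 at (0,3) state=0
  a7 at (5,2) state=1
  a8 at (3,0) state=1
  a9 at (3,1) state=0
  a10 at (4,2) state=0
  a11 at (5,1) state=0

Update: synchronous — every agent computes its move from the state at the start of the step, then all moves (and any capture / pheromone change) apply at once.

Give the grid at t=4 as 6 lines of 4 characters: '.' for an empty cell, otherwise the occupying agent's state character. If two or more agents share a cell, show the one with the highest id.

.0.0
00..
....
10.1
0.0.
.000

t=1: a0@(5,3):0 a1@(4,0):0 a2@(3,3):1 a3@(1,1):0 a4@(0,1):0 a5@(1,0):0 a6@(0,3):1 a7@(5,2):0 a8@(3,0):1 a9@(3,1):0 a10@(4,2):0 a11@(5,1):0
t=2: a0@(5,3):0 a1@(4,0):0 a2@(3,3):1 a3@(1,1):0 a4@(0,1):0 a5@(1,0):0 a6@(0,3):0 a7@(5,2):0 a8@(3,0):1 a9@(3,1):0 a10@(4,2):0 a11@(5,1):0
t=3: (unchanged — steady state)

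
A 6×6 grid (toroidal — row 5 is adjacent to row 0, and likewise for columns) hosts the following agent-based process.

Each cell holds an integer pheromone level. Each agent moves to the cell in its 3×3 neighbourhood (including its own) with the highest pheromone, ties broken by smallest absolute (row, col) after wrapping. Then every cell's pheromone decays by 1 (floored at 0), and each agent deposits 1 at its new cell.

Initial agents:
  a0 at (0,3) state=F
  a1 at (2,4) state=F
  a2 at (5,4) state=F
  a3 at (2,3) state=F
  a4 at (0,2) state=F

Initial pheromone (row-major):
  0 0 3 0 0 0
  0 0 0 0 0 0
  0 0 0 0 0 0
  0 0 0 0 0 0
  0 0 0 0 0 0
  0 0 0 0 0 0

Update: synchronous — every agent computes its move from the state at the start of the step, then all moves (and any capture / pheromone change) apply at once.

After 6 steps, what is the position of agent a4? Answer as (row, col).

(0, 2)

t=1: a0@(0,2) a1@(1,3) a2@(0,3) a3@(1,2) a4@(0,2) | pheromone: 0 0 4 1 0 0 / 0 0 1 1 0 0 / 0 0 0 0 0 0 / 0 0 0 0 0 0 / 0 0 0 0 0 0 / 0 0 0 0 0 0
t=2: a0@(0,2) a1@(0,2) a2@(0,2) a3@(0,2) a4@(0,2) | pheromone: 0 0 8 0 0 0 / 0 0 0 0 0 0 / 0 0 0 0 0 0 / 0 0 0 0 0 0 / 0 0 0 0 0 0 / 0 0 0 0 0 0
t=3: a0@(0,2) a1@(0,2) a2@(0,2) a3@(0,2) a4@(0,2) | pheromone: 0 0 12 0 0 0 / 0 0 0 0 0 0 / 0 0 0 0 0 0 / 0 0 0 0 0 0 / 0 0 0 0 0 0 / 0 0 0 0 0 0
t=4: a0@(0,2) a1@(0,2) a2@(0,2) a3@(0,2) a4@(0,2) | pheromone: 0 0 16 0 0 0 / 0 0 0 0 0 0 / 0 0 0 0 0 0 / 0 0 0 0 0 0 / 0 0 0 0 0 0 / 0 0 0 0 0 0
t=5: a0@(0,2) a1@(0,2) a2@(0,2) a3@(0,2) a4@(0,2) | pheromone: 0 0 20 0 0 0 / 0 0 0 0 0 0 / 0 0 0 0 0 0 / 0 0 0 0 0 0 / 0 0 0 0 0 0 / 0 0 0 0 0 0
t=6: a0@(0,2) a1@(0,2) a2@(0,2) a3@(0,2) a4@(0,2) | pheromone: 0 0 24 0 0 0 / 0 0 0 0 0 0 / 0 0 0 0 0 0 / 0 0 0 0 0 0 / 0 0 0 0 0 0 / 0 0 0 0 0 0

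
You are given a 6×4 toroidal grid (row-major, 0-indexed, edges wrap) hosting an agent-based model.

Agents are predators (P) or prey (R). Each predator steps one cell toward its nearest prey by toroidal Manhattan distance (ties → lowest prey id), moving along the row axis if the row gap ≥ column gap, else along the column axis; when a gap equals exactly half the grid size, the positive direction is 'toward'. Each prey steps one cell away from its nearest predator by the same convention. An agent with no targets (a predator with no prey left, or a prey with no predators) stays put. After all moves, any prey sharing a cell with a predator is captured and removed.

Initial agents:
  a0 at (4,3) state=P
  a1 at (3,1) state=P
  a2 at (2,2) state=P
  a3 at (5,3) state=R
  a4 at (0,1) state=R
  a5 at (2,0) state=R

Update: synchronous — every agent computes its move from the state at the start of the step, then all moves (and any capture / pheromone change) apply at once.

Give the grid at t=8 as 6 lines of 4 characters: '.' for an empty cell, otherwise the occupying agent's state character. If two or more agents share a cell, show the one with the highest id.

t=1: a0@(5,3):P a1@(2,1):P a2@(2,3):P a3@(0,3):R a4@(5,1):R a5@(1,0):R
t=2: a0@(0,3):P a1@(1,1):P a2@(1,3):P a4@(5,0):R a5@(0,0):R
t=3: a0@(0,0):P a1@(0,1):P a2@(0,3):P a4@(4,0):R
t=4: a0@(5,0):P a1@(5,1):P a2@(5,3):P a4@(3,0):R
t=5: a0@(4,0):P a1@(4,1):P a2@(4,3):P a4@(2,0):R
t=6: a0@(3,0):P a1@(3,1):P a2@(3,3):P a4@(1,0):R
t=7: a0@(2,0):P a1@(2,1):P a2@(2,3):P a4@(0,0):R
t=8: a0@(1,0):P a1@(1,1):P a2@(1,3):P a4@(5,0):R

....
PP.P
....
....
....
R...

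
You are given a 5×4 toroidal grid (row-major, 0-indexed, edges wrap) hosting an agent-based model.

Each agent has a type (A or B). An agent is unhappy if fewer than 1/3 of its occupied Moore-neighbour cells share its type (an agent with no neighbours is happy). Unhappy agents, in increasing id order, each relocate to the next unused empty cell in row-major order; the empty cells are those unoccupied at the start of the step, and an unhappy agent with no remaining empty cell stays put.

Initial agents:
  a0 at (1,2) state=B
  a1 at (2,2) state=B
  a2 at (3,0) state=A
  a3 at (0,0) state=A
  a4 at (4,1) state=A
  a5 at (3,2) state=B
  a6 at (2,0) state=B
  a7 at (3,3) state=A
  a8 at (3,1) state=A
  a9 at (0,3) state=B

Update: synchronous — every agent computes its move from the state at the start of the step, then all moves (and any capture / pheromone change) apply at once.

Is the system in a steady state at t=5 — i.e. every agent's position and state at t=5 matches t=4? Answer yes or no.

t=1: a0@(1,2):B a1@(2,2):B a2@(3,0):A a3@(0,0):A a4@(4,1):A a5@(0,1):B a6@(0,2):B a7@(1,0):A a8@(3,1):A a9@(0,3):B
t=2: (unchanged — steady state)

yes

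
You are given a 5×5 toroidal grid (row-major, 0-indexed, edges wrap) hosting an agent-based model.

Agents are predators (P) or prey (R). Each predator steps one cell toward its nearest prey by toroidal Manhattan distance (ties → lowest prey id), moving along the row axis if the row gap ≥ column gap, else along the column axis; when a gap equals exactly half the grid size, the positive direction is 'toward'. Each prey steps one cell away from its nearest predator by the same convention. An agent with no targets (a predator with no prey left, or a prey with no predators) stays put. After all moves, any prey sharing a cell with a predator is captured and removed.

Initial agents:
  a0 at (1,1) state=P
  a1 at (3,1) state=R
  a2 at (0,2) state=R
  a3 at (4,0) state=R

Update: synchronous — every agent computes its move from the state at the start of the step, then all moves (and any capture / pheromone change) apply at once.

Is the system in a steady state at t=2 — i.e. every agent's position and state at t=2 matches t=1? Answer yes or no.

no

t=1: a0@(2,1):P a1@(4,1):R a2@(4,2):R a3@(3,0):R
t=2: a0@(3,1):P a1@(0,1):R a2@(0,2):R a3@(4,0):R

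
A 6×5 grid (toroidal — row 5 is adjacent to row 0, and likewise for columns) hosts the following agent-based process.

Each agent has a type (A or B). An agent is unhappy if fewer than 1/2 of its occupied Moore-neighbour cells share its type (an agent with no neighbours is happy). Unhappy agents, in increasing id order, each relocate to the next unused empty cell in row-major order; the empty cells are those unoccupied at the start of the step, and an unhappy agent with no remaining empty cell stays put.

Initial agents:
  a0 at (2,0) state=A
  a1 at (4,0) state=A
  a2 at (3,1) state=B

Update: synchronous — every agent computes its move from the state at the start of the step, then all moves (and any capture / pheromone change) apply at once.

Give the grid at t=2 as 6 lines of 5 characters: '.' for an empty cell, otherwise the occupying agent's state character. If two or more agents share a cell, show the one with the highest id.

t=1: a0@(0,0):A a1@(0,1):A a2@(0,2):B
t=2: a0@(0,0):A a1@(0,1):A a2@(0,3):B

AA.B.
.....
.....
.....
.....
.....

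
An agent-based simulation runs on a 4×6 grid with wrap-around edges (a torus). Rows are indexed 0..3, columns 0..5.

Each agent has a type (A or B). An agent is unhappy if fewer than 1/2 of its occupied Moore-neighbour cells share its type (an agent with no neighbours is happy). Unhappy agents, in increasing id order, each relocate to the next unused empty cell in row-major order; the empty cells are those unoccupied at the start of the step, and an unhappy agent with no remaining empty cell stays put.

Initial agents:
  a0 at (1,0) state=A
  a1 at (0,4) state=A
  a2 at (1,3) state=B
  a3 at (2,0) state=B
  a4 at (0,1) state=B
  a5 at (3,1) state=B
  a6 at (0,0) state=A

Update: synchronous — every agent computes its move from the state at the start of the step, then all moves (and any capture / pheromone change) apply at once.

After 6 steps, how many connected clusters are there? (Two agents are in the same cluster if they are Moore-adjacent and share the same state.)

2

t=1: a0@(0,2):A a1@(0,3):A a2@(0,5):B a3@(2,0):B a4@(1,1):B a5@(3,1):B a6@(1,2):A
t=2: a0@(0,2):A a1@(0,3):A a2@(0,5):B a3@(2,0):B a4@(0,0):B a5@(3,1):B a6@(1,2):A
t=3: (unchanged — steady state)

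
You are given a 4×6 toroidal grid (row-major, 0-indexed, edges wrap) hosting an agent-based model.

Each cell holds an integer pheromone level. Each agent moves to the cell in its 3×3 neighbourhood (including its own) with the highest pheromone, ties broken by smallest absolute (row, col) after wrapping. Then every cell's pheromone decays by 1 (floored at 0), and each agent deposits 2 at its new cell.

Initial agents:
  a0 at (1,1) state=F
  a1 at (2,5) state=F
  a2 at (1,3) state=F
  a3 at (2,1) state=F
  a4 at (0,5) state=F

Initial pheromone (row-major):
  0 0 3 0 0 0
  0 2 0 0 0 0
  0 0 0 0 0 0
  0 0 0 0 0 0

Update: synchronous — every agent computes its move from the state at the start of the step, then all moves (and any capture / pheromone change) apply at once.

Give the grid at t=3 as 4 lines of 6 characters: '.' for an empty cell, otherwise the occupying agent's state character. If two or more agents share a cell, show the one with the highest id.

t=1: a0@(0,2) a1@(1,0) a2@(0,2) a3@(1,1) a4@(0,0) | pheromone: 2 0 6 0 0 0 / 2 3 0 0 0 0 / 0 0 0 0 0 0 / 0 0 0 0 0 0
t=2: a0@(0,2) a1@(1,1) a2@(0,2) a3@(0,2) a4@(1,1) | pheromone: 1 0 11 0 0 0 / 1 6 0 0 0 0 / 0 0 0 0 0 0 / 0 0 0 0 0 0
t=3: a0@(0,2) a1@(0,2) a2@(0,2) a3@(0,2) a4@(0,2) | pheromone: 0 0 20 0 0 0 / 0 5 0 0 0 0 / 0 0 0 0 0 0 / 0 0 0 0 0 0

..F...
......
......
......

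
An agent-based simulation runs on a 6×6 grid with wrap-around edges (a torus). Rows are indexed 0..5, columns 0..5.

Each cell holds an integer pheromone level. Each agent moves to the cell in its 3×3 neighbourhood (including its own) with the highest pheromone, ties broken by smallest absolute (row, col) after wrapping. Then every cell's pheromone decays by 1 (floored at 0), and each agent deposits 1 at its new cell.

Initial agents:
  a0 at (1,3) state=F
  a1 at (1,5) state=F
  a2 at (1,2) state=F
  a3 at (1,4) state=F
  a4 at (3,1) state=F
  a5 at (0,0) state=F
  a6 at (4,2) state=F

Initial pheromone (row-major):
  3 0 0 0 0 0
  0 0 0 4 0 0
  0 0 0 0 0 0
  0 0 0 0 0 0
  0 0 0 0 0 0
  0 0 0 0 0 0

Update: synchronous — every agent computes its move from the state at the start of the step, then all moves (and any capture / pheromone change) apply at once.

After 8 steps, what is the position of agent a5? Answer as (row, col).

(0, 0)

t=1: a0@(1,3) a1@(0,0) a2@(1,3) a3@(1,3) a4@(2,0) a5@(0,0) a6@(3,1) | pheromone: 4 0 0 0 0 0 / 0 0 0 6 0 0 / 1 0 0 0 0 0 / 0 1 0 0 0 0 / 0 0 0 0 0 0 / 0 0 0 0 0 0
t=2: a0@(1,3) a1@(0,0) a2@(1,3) a3@(1,3) a4@(2,0) a5@(0,0) a6@(2,0) | pheromone: 5 0 0 0 0 0 / 0 0 0 8 0 0 / 2 0 0 0 0 0 / 0 0 0 0 0 0 / 0 0 0 0 0 0 / 0 0 0 0 0 0
t=3: a0@(1,3) a1@(0,0) a2@(1,3) a3@(1,3) a4@(2,0) a5@(0,0) a6@(2,0) | pheromone: 6 0 0 0 0 0 / 0 0 0 10 0 0 / 3 0 0 0 0 0 / 0 0 0 0 0 0 / 0 0 0 0 0 0 / 0 0 0 0 0 0
t=4: a0@(1,3) a1@(0,0) a2@(1,3) a3@(1,3) a4@(2,0) a5@(0,0) a6@(2,0) | pheromone: 7 0 0 0 0 0 / 0 0 0 12 0 0 / 4 0 0 0 0 0 / 0 0 0 0 0 0 / 0 0 0 0 0 0 / 0 0 0 0 0 0
t=5: a0@(1,3) a1@(0,0) a2@(1,3) a3@(1,3) a4@(2,0) a5@(0,0) a6@(2,0) | pheromone: 8 0 0 0 0 0 / 0 0 0 14 0 0 / 5 0 0 0 0 0 / 0 0 0 0 0 0 / 0 0 0 0 0 0 / 0 0 0 0 0 0
t=6: a0@(1,3) a1@(0,0) a2@(1,3) a3@(1,3) a4@(2,0) a5@(0,0) a6@(2,0) | pheromone: 9 0 0 0 0 0 / 0 0 0 16 0 0 / 6 0 0 0 0 0 / 0 0 0 0 0 0 / 0 0 0 0 0 0 / 0 0 0 0 0 0
t=7: a0@(1,3) a1@(0,0) a2@(1,3) a3@(1,3) a4@(2,0) a5@(0,0) a6@(2,0) | pheromone: 10 0 0 0 0 0 / 0 0 0 18 0 0 / 7 0 0 0 0 0 / 0 0 0 0 0 0 / 0 0 0 0 0 0 / 0 0 0 0 0 0
t=8: a0@(1,3) a1@(0,0) a2@(1,3) a3@(1,3) a4@(2,0) a5@(0,0) a6@(2,0) | pheromone: 11 0 0 0 0 0 / 0 0 0 20 0 0 / 8 0 0 0 0 0 / 0 0 0 0 0 0 / 0 0 0 0 0 0 / 0 0 0 0 0 0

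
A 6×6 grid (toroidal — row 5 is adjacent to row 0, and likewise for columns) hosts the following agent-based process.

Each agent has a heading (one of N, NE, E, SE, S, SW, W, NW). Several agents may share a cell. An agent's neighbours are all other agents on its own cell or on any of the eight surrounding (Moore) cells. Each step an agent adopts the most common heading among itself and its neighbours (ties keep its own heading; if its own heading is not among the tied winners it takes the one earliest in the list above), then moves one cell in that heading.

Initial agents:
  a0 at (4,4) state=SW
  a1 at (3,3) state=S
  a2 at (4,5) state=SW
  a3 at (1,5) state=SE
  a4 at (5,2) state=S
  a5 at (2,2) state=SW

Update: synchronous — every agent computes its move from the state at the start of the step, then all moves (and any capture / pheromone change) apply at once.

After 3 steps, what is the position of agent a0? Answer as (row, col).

(1, 1)

t=1: a0@(5,3):SW a1@(4,2):SW a2@(5,4):SW a3@(2,0):SE a4@(0,2):S a5@(3,1):SW
t=2: a0@(0,2):SW a1@(5,1):SW a2@(0,3):SW a3@(3,1):SE a4@(1,2):S a5@(4,0):SW
t=3: a0@(1,1):SW a1@(0,0):SW a2@(1,2):SW a3@(4,2):SE a4@(2,1):SW a5@(5,5):SW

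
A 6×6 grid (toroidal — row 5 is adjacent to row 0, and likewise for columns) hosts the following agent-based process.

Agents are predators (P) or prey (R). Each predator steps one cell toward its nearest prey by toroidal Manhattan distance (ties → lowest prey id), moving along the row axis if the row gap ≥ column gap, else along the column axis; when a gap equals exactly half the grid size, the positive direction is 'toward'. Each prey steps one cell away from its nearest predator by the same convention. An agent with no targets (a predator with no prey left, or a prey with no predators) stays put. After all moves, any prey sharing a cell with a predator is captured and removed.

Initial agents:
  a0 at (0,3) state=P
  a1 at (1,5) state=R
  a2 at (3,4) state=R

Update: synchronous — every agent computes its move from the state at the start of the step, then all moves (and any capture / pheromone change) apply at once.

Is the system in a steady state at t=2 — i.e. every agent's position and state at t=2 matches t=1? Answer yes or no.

no

t=1: a0@(0,4):P a1@(1,0):R a2@(2,4):R
t=2: a0@(1,4):P a1@(1,1):R a2@(3,4):R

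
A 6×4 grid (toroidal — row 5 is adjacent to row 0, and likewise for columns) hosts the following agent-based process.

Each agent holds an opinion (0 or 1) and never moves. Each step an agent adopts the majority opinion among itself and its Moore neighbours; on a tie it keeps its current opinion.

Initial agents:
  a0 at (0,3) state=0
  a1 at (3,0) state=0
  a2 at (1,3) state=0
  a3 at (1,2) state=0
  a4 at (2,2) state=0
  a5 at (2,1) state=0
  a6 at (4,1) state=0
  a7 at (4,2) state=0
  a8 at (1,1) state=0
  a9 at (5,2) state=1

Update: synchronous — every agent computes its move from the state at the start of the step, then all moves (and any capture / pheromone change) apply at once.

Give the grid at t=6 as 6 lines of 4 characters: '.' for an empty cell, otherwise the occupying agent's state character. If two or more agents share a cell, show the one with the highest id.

...0
.000
.00.
0...
.00.
..0.

t=1: a0@(0,3):0 a1@(3,0):0 a2@(1,3):0 a3@(1,2):0 a4@(2,2):0 a5@(2,1):0 a6@(4,1):0 a7@(4,2):0 a8@(1,1):0 a9@(5,2):0
t=2: (unchanged — steady state)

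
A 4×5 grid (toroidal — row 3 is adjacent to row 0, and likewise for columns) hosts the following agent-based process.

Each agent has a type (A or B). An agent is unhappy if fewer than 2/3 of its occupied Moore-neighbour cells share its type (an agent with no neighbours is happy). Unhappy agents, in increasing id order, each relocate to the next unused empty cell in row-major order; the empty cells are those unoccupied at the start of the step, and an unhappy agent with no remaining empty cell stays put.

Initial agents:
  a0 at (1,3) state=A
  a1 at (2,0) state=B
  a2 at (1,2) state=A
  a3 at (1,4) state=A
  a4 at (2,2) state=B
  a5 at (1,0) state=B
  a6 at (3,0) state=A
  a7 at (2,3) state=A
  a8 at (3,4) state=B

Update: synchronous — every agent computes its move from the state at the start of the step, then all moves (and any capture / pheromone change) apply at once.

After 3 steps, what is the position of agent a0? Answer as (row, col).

(0, 0)

t=1: a0@(1,3):A a1@(0,0):B a2@(1,2):A a3@(0,1):A a4@(0,2):B a5@(0,3):B a6@(0,4):A a7@(1,1):A a8@(2,1):B
t=2: a0@(1,0):A a1@(1,4):B a2@(2,0):A a3@(2,2):A a4@(2,3):B a5@(2,4):B a6@(3,0):A a7@(3,1):A a8@(3,2):B
t=3: a0@(0,0):A a1@(0,1):B a2@(0,2):A a3@(0,3):A a4@(2,3):B a5@(0,4):B a6@(3,0):A a7@(3,1):A a8@(1,1):B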